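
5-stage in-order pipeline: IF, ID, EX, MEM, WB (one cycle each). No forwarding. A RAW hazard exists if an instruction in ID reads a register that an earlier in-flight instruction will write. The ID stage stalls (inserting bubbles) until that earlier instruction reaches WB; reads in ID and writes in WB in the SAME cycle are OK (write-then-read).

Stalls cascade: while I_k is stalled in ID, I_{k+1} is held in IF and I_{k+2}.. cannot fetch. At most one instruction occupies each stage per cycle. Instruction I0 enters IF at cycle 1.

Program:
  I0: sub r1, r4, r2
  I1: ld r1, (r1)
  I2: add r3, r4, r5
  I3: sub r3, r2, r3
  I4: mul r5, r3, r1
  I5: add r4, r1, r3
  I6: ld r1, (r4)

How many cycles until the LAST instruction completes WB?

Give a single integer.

Answer: 19

Derivation:
I0 sub r1 <- r4,r2: IF@1 ID@2 stall=0 (-) EX@3 MEM@4 WB@5
I1 ld r1 <- r1: IF@2 ID@3 stall=2 (RAW on I0.r1 (WB@5)) EX@6 MEM@7 WB@8
I2 add r3 <- r4,r5: IF@3 ID@6 stall=0 (-) EX@7 MEM@8 WB@9
I3 sub r3 <- r2,r3: IF@6 ID@7 stall=2 (RAW on I2.r3 (WB@9)) EX@10 MEM@11 WB@12
I4 mul r5 <- r3,r1: IF@7 ID@10 stall=2 (RAW on I3.r3 (WB@12)) EX@13 MEM@14 WB@15
I5 add r4 <- r1,r3: IF@10 ID@13 stall=0 (-) EX@14 MEM@15 WB@16
I6 ld r1 <- r4: IF@13 ID@14 stall=2 (RAW on I5.r4 (WB@16)) EX@17 MEM@18 WB@19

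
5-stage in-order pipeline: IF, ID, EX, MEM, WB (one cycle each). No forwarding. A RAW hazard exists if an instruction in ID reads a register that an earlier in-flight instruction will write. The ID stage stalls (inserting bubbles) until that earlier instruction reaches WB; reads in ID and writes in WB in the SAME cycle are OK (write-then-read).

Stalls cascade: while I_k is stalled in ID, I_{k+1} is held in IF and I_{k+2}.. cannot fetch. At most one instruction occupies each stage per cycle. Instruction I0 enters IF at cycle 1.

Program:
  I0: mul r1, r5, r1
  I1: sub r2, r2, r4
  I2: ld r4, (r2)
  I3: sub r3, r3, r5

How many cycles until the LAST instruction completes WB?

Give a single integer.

Answer: 10

Derivation:
I0 mul r1 <- r5,r1: IF@1 ID@2 stall=0 (-) EX@3 MEM@4 WB@5
I1 sub r2 <- r2,r4: IF@2 ID@3 stall=0 (-) EX@4 MEM@5 WB@6
I2 ld r4 <- r2: IF@3 ID@4 stall=2 (RAW on I1.r2 (WB@6)) EX@7 MEM@8 WB@9
I3 sub r3 <- r3,r5: IF@4 ID@7 stall=0 (-) EX@8 MEM@9 WB@10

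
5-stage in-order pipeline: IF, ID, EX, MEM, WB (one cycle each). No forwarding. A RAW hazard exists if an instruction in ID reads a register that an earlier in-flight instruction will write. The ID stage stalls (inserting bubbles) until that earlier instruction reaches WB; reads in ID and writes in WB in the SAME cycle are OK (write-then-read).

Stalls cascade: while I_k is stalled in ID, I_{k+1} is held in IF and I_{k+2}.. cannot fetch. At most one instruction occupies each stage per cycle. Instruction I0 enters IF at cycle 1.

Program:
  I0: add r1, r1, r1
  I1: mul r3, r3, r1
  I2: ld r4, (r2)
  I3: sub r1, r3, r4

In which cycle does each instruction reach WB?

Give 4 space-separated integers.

Answer: 5 8 9 12

Derivation:
I0 add r1 <- r1,r1: IF@1 ID@2 stall=0 (-) EX@3 MEM@4 WB@5
I1 mul r3 <- r3,r1: IF@2 ID@3 stall=2 (RAW on I0.r1 (WB@5)) EX@6 MEM@7 WB@8
I2 ld r4 <- r2: IF@3 ID@6 stall=0 (-) EX@7 MEM@8 WB@9
I3 sub r1 <- r3,r4: IF@6 ID@7 stall=2 (RAW on I2.r4 (WB@9)) EX@10 MEM@11 WB@12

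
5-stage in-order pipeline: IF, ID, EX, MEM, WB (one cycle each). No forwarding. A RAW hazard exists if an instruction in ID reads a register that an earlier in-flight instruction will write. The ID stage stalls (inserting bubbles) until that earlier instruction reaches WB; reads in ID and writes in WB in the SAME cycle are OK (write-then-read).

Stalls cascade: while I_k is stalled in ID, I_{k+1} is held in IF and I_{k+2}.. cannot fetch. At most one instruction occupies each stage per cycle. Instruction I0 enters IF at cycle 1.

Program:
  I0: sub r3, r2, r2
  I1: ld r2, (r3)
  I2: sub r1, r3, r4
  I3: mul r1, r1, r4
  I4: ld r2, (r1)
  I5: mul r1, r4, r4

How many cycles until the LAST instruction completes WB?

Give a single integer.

I0 sub r3 <- r2,r2: IF@1 ID@2 stall=0 (-) EX@3 MEM@4 WB@5
I1 ld r2 <- r3: IF@2 ID@3 stall=2 (RAW on I0.r3 (WB@5)) EX@6 MEM@7 WB@8
I2 sub r1 <- r3,r4: IF@3 ID@6 stall=0 (-) EX@7 MEM@8 WB@9
I3 mul r1 <- r1,r4: IF@6 ID@7 stall=2 (RAW on I2.r1 (WB@9)) EX@10 MEM@11 WB@12
I4 ld r2 <- r1: IF@7 ID@10 stall=2 (RAW on I3.r1 (WB@12)) EX@13 MEM@14 WB@15
I5 mul r1 <- r4,r4: IF@10 ID@13 stall=0 (-) EX@14 MEM@15 WB@16

Answer: 16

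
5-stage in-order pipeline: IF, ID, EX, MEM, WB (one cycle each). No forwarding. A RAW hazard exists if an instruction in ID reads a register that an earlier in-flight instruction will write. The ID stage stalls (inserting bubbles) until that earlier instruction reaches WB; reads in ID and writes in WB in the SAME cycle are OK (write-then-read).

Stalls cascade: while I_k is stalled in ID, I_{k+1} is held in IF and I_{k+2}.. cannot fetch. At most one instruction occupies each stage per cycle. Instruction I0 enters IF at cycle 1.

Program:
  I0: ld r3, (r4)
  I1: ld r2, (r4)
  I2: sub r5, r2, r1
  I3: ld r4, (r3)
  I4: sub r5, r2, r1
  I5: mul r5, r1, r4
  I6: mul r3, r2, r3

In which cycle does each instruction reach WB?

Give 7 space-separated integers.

Answer: 5 6 9 10 11 13 14

Derivation:
I0 ld r3 <- r4: IF@1 ID@2 stall=0 (-) EX@3 MEM@4 WB@5
I1 ld r2 <- r4: IF@2 ID@3 stall=0 (-) EX@4 MEM@5 WB@6
I2 sub r5 <- r2,r1: IF@3 ID@4 stall=2 (RAW on I1.r2 (WB@6)) EX@7 MEM@8 WB@9
I3 ld r4 <- r3: IF@4 ID@7 stall=0 (-) EX@8 MEM@9 WB@10
I4 sub r5 <- r2,r1: IF@7 ID@8 stall=0 (-) EX@9 MEM@10 WB@11
I5 mul r5 <- r1,r4: IF@8 ID@9 stall=1 (RAW on I3.r4 (WB@10)) EX@11 MEM@12 WB@13
I6 mul r3 <- r2,r3: IF@9 ID@11 stall=0 (-) EX@12 MEM@13 WB@14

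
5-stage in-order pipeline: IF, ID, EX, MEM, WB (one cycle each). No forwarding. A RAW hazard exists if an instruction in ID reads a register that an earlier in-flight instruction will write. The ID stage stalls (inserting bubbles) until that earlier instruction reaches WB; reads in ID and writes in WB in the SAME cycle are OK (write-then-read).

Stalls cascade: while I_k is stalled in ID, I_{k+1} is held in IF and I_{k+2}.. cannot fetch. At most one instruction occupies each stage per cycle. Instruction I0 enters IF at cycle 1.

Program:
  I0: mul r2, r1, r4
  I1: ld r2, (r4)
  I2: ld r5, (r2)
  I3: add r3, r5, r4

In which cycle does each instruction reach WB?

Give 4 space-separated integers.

Answer: 5 6 9 12

Derivation:
I0 mul r2 <- r1,r4: IF@1 ID@2 stall=0 (-) EX@3 MEM@4 WB@5
I1 ld r2 <- r4: IF@2 ID@3 stall=0 (-) EX@4 MEM@5 WB@6
I2 ld r5 <- r2: IF@3 ID@4 stall=2 (RAW on I1.r2 (WB@6)) EX@7 MEM@8 WB@9
I3 add r3 <- r5,r4: IF@4 ID@7 stall=2 (RAW on I2.r5 (WB@9)) EX@10 MEM@11 WB@12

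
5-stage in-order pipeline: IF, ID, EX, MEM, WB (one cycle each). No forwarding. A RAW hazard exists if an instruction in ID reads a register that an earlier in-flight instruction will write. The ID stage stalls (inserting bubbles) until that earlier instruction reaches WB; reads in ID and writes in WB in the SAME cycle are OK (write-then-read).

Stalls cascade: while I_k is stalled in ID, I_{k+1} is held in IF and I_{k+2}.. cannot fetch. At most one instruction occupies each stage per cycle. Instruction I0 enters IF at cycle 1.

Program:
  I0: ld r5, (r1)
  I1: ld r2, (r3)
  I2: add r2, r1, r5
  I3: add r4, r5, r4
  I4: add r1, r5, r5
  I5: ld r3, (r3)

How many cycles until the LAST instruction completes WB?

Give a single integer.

Answer: 11

Derivation:
I0 ld r5 <- r1: IF@1 ID@2 stall=0 (-) EX@3 MEM@4 WB@5
I1 ld r2 <- r3: IF@2 ID@3 stall=0 (-) EX@4 MEM@5 WB@6
I2 add r2 <- r1,r5: IF@3 ID@4 stall=1 (RAW on I0.r5 (WB@5)) EX@6 MEM@7 WB@8
I3 add r4 <- r5,r4: IF@4 ID@6 stall=0 (-) EX@7 MEM@8 WB@9
I4 add r1 <- r5,r5: IF@6 ID@7 stall=0 (-) EX@8 MEM@9 WB@10
I5 ld r3 <- r3: IF@7 ID@8 stall=0 (-) EX@9 MEM@10 WB@11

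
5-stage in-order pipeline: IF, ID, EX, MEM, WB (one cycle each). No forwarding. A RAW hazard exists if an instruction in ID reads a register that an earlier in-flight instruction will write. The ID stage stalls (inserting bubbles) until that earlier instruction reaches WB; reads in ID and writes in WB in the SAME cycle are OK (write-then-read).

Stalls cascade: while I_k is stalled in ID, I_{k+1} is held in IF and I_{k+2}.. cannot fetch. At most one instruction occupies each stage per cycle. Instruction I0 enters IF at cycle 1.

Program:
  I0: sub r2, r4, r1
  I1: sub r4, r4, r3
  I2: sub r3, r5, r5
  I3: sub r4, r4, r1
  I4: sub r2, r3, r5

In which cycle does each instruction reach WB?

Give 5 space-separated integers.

I0 sub r2 <- r4,r1: IF@1 ID@2 stall=0 (-) EX@3 MEM@4 WB@5
I1 sub r4 <- r4,r3: IF@2 ID@3 stall=0 (-) EX@4 MEM@5 WB@6
I2 sub r3 <- r5,r5: IF@3 ID@4 stall=0 (-) EX@5 MEM@6 WB@7
I3 sub r4 <- r4,r1: IF@4 ID@5 stall=1 (RAW on I1.r4 (WB@6)) EX@7 MEM@8 WB@9
I4 sub r2 <- r3,r5: IF@5 ID@7 stall=0 (-) EX@8 MEM@9 WB@10

Answer: 5 6 7 9 10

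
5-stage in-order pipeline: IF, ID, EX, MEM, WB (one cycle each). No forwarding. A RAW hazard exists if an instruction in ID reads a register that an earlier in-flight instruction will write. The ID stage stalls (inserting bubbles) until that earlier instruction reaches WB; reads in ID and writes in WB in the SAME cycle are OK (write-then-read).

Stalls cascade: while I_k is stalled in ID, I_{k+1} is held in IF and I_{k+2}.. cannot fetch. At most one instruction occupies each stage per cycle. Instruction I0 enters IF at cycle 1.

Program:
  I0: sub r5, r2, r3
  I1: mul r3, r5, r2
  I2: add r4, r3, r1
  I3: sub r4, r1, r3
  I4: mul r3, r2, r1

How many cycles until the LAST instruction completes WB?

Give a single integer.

I0 sub r5 <- r2,r3: IF@1 ID@2 stall=0 (-) EX@3 MEM@4 WB@5
I1 mul r3 <- r5,r2: IF@2 ID@3 stall=2 (RAW on I0.r5 (WB@5)) EX@6 MEM@7 WB@8
I2 add r4 <- r3,r1: IF@3 ID@6 stall=2 (RAW on I1.r3 (WB@8)) EX@9 MEM@10 WB@11
I3 sub r4 <- r1,r3: IF@6 ID@9 stall=0 (-) EX@10 MEM@11 WB@12
I4 mul r3 <- r2,r1: IF@9 ID@10 stall=0 (-) EX@11 MEM@12 WB@13

Answer: 13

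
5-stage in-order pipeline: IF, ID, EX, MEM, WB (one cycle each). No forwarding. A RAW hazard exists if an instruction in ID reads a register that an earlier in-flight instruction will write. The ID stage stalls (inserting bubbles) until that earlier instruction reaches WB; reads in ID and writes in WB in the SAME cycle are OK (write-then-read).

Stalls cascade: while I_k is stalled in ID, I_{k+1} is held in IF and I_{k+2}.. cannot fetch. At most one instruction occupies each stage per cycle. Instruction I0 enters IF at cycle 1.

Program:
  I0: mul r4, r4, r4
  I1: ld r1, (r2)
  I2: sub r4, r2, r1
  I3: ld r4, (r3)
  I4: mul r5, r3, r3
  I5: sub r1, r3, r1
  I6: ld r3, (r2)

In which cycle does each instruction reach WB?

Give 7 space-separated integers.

Answer: 5 6 9 10 11 12 13

Derivation:
I0 mul r4 <- r4,r4: IF@1 ID@2 stall=0 (-) EX@3 MEM@4 WB@5
I1 ld r1 <- r2: IF@2 ID@3 stall=0 (-) EX@4 MEM@5 WB@6
I2 sub r4 <- r2,r1: IF@3 ID@4 stall=2 (RAW on I1.r1 (WB@6)) EX@7 MEM@8 WB@9
I3 ld r4 <- r3: IF@4 ID@7 stall=0 (-) EX@8 MEM@9 WB@10
I4 mul r5 <- r3,r3: IF@7 ID@8 stall=0 (-) EX@9 MEM@10 WB@11
I5 sub r1 <- r3,r1: IF@8 ID@9 stall=0 (-) EX@10 MEM@11 WB@12
I6 ld r3 <- r2: IF@9 ID@10 stall=0 (-) EX@11 MEM@12 WB@13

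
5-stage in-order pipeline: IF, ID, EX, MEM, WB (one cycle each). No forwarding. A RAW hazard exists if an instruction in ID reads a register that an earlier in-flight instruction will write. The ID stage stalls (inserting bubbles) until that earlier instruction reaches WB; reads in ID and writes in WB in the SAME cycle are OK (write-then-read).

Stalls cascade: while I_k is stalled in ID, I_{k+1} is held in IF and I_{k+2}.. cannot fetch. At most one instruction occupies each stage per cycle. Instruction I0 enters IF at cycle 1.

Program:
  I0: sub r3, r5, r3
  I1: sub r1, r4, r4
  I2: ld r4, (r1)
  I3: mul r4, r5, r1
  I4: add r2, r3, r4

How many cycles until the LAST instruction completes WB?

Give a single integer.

Answer: 13

Derivation:
I0 sub r3 <- r5,r3: IF@1 ID@2 stall=0 (-) EX@3 MEM@4 WB@5
I1 sub r1 <- r4,r4: IF@2 ID@3 stall=0 (-) EX@4 MEM@5 WB@6
I2 ld r4 <- r1: IF@3 ID@4 stall=2 (RAW on I1.r1 (WB@6)) EX@7 MEM@8 WB@9
I3 mul r4 <- r5,r1: IF@4 ID@7 stall=0 (-) EX@8 MEM@9 WB@10
I4 add r2 <- r3,r4: IF@7 ID@8 stall=2 (RAW on I3.r4 (WB@10)) EX@11 MEM@12 WB@13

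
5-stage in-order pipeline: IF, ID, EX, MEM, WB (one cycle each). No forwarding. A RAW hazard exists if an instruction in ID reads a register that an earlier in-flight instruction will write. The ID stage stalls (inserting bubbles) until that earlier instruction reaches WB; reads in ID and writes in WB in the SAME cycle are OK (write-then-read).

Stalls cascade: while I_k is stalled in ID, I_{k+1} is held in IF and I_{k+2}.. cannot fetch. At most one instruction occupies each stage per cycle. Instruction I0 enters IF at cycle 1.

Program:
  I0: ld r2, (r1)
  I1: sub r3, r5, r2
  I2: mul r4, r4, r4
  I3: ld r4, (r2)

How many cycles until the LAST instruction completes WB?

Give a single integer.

Answer: 10

Derivation:
I0 ld r2 <- r1: IF@1 ID@2 stall=0 (-) EX@3 MEM@4 WB@5
I1 sub r3 <- r5,r2: IF@2 ID@3 stall=2 (RAW on I0.r2 (WB@5)) EX@6 MEM@7 WB@8
I2 mul r4 <- r4,r4: IF@3 ID@6 stall=0 (-) EX@7 MEM@8 WB@9
I3 ld r4 <- r2: IF@6 ID@7 stall=0 (-) EX@8 MEM@9 WB@10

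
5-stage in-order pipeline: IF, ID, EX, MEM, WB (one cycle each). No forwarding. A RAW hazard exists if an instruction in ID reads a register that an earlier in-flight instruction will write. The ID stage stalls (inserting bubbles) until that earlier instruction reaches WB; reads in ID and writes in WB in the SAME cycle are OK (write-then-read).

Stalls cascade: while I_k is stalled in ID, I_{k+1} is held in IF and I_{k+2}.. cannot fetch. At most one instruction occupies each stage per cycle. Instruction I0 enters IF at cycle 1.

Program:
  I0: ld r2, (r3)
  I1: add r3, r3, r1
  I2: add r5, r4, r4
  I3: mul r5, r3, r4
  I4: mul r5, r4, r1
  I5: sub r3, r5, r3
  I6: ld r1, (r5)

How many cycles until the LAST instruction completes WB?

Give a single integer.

Answer: 14

Derivation:
I0 ld r2 <- r3: IF@1 ID@2 stall=0 (-) EX@3 MEM@4 WB@5
I1 add r3 <- r3,r1: IF@2 ID@3 stall=0 (-) EX@4 MEM@5 WB@6
I2 add r5 <- r4,r4: IF@3 ID@4 stall=0 (-) EX@5 MEM@6 WB@7
I3 mul r5 <- r3,r4: IF@4 ID@5 stall=1 (RAW on I1.r3 (WB@6)) EX@7 MEM@8 WB@9
I4 mul r5 <- r4,r1: IF@5 ID@7 stall=0 (-) EX@8 MEM@9 WB@10
I5 sub r3 <- r5,r3: IF@7 ID@8 stall=2 (RAW on I4.r5 (WB@10)) EX@11 MEM@12 WB@13
I6 ld r1 <- r5: IF@8 ID@11 stall=0 (-) EX@12 MEM@13 WB@14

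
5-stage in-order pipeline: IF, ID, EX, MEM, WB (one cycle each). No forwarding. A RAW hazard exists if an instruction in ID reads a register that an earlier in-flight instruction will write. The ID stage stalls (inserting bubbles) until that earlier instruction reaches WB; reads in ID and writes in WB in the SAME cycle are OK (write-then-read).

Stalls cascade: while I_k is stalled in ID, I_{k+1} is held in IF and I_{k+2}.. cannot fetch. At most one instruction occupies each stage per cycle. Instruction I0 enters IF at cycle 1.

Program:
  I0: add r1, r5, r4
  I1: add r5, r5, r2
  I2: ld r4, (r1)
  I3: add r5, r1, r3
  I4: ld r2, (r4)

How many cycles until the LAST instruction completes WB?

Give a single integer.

Answer: 11

Derivation:
I0 add r1 <- r5,r4: IF@1 ID@2 stall=0 (-) EX@3 MEM@4 WB@5
I1 add r5 <- r5,r2: IF@2 ID@3 stall=0 (-) EX@4 MEM@5 WB@6
I2 ld r4 <- r1: IF@3 ID@4 stall=1 (RAW on I0.r1 (WB@5)) EX@6 MEM@7 WB@8
I3 add r5 <- r1,r3: IF@4 ID@6 stall=0 (-) EX@7 MEM@8 WB@9
I4 ld r2 <- r4: IF@6 ID@7 stall=1 (RAW on I2.r4 (WB@8)) EX@9 MEM@10 WB@11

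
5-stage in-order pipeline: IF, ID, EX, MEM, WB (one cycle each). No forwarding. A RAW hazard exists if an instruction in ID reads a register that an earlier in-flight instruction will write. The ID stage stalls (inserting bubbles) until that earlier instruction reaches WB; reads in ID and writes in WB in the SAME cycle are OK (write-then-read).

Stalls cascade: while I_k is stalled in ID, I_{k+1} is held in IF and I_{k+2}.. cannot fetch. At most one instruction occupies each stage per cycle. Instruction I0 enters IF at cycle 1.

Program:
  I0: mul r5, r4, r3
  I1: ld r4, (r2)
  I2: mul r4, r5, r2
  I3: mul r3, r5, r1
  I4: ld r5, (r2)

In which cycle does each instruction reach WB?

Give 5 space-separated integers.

I0 mul r5 <- r4,r3: IF@1 ID@2 stall=0 (-) EX@3 MEM@4 WB@5
I1 ld r4 <- r2: IF@2 ID@3 stall=0 (-) EX@4 MEM@5 WB@6
I2 mul r4 <- r5,r2: IF@3 ID@4 stall=1 (RAW on I0.r5 (WB@5)) EX@6 MEM@7 WB@8
I3 mul r3 <- r5,r1: IF@4 ID@6 stall=0 (-) EX@7 MEM@8 WB@9
I4 ld r5 <- r2: IF@6 ID@7 stall=0 (-) EX@8 MEM@9 WB@10

Answer: 5 6 8 9 10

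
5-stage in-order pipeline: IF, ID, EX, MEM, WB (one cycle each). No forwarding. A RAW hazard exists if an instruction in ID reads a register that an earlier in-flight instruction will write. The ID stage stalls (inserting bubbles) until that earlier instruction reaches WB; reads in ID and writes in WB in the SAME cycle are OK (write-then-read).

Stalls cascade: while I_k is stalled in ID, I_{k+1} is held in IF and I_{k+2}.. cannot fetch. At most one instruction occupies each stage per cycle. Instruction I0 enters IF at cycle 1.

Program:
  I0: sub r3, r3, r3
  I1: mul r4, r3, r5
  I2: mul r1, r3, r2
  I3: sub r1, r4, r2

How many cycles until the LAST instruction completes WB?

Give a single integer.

I0 sub r3 <- r3,r3: IF@1 ID@2 stall=0 (-) EX@3 MEM@4 WB@5
I1 mul r4 <- r3,r5: IF@2 ID@3 stall=2 (RAW on I0.r3 (WB@5)) EX@6 MEM@7 WB@8
I2 mul r1 <- r3,r2: IF@3 ID@6 stall=0 (-) EX@7 MEM@8 WB@9
I3 sub r1 <- r4,r2: IF@6 ID@7 stall=1 (RAW on I1.r4 (WB@8)) EX@9 MEM@10 WB@11

Answer: 11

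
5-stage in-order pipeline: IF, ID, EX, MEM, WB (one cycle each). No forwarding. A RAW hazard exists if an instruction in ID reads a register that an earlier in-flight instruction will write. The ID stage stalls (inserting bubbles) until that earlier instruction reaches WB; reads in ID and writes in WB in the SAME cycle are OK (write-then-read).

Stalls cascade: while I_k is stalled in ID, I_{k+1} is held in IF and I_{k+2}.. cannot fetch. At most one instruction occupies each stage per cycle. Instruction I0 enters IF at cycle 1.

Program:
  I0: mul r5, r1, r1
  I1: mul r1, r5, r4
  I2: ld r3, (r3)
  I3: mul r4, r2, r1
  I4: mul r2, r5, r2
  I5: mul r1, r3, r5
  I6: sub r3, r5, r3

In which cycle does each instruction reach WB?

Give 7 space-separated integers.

Answer: 5 8 9 11 12 13 14

Derivation:
I0 mul r5 <- r1,r1: IF@1 ID@2 stall=0 (-) EX@3 MEM@4 WB@5
I1 mul r1 <- r5,r4: IF@2 ID@3 stall=2 (RAW on I0.r5 (WB@5)) EX@6 MEM@7 WB@8
I2 ld r3 <- r3: IF@3 ID@6 stall=0 (-) EX@7 MEM@8 WB@9
I3 mul r4 <- r2,r1: IF@6 ID@7 stall=1 (RAW on I1.r1 (WB@8)) EX@9 MEM@10 WB@11
I4 mul r2 <- r5,r2: IF@7 ID@9 stall=0 (-) EX@10 MEM@11 WB@12
I5 mul r1 <- r3,r5: IF@9 ID@10 stall=0 (-) EX@11 MEM@12 WB@13
I6 sub r3 <- r5,r3: IF@10 ID@11 stall=0 (-) EX@12 MEM@13 WB@14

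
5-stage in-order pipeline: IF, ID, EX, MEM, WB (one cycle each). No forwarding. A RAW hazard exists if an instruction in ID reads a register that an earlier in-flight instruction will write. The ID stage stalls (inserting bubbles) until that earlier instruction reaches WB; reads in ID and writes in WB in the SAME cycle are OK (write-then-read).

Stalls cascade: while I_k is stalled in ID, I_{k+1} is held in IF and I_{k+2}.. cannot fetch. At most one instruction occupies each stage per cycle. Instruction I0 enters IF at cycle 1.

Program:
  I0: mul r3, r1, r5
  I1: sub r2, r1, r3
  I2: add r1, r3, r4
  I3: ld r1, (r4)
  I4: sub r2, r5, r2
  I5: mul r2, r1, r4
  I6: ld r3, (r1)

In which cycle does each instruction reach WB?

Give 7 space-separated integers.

I0 mul r3 <- r1,r5: IF@1 ID@2 stall=0 (-) EX@3 MEM@4 WB@5
I1 sub r2 <- r1,r3: IF@2 ID@3 stall=2 (RAW on I0.r3 (WB@5)) EX@6 MEM@7 WB@8
I2 add r1 <- r3,r4: IF@3 ID@6 stall=0 (-) EX@7 MEM@8 WB@9
I3 ld r1 <- r4: IF@6 ID@7 stall=0 (-) EX@8 MEM@9 WB@10
I4 sub r2 <- r5,r2: IF@7 ID@8 stall=0 (-) EX@9 MEM@10 WB@11
I5 mul r2 <- r1,r4: IF@8 ID@9 stall=1 (RAW on I3.r1 (WB@10)) EX@11 MEM@12 WB@13
I6 ld r3 <- r1: IF@9 ID@11 stall=0 (-) EX@12 MEM@13 WB@14

Answer: 5 8 9 10 11 13 14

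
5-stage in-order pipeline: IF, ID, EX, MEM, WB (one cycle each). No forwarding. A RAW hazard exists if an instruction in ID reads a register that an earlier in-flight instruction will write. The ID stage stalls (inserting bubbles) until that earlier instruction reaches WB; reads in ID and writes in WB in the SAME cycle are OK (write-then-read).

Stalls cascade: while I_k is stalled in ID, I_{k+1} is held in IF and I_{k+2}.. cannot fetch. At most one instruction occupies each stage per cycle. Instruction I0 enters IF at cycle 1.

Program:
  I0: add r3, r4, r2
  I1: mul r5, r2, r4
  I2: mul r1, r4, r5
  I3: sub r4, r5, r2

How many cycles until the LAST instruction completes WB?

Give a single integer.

Answer: 10

Derivation:
I0 add r3 <- r4,r2: IF@1 ID@2 stall=0 (-) EX@3 MEM@4 WB@5
I1 mul r5 <- r2,r4: IF@2 ID@3 stall=0 (-) EX@4 MEM@5 WB@6
I2 mul r1 <- r4,r5: IF@3 ID@4 stall=2 (RAW on I1.r5 (WB@6)) EX@7 MEM@8 WB@9
I3 sub r4 <- r5,r2: IF@4 ID@7 stall=0 (-) EX@8 MEM@9 WB@10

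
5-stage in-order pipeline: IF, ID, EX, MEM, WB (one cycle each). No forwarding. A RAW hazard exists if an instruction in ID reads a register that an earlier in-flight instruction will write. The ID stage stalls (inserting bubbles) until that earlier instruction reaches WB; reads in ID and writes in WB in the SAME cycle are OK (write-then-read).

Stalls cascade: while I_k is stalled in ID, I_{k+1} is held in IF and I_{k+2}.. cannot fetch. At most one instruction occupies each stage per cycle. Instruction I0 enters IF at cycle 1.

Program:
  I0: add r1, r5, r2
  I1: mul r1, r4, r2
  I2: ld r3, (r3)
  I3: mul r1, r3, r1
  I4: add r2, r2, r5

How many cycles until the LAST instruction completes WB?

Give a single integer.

Answer: 11

Derivation:
I0 add r1 <- r5,r2: IF@1 ID@2 stall=0 (-) EX@3 MEM@4 WB@5
I1 mul r1 <- r4,r2: IF@2 ID@3 stall=0 (-) EX@4 MEM@5 WB@6
I2 ld r3 <- r3: IF@3 ID@4 stall=0 (-) EX@5 MEM@6 WB@7
I3 mul r1 <- r3,r1: IF@4 ID@5 stall=2 (RAW on I2.r3 (WB@7)) EX@8 MEM@9 WB@10
I4 add r2 <- r2,r5: IF@5 ID@8 stall=0 (-) EX@9 MEM@10 WB@11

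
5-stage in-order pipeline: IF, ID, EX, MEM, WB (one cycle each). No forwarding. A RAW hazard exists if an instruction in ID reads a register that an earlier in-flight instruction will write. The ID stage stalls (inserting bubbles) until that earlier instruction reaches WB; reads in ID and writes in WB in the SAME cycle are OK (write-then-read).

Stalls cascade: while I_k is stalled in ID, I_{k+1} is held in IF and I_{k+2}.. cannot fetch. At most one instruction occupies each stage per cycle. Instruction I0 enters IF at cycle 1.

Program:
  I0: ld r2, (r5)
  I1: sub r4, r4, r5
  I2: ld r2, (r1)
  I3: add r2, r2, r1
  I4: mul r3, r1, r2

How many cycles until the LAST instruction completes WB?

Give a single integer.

Answer: 13

Derivation:
I0 ld r2 <- r5: IF@1 ID@2 stall=0 (-) EX@3 MEM@4 WB@5
I1 sub r4 <- r4,r5: IF@2 ID@3 stall=0 (-) EX@4 MEM@5 WB@6
I2 ld r2 <- r1: IF@3 ID@4 stall=0 (-) EX@5 MEM@6 WB@7
I3 add r2 <- r2,r1: IF@4 ID@5 stall=2 (RAW on I2.r2 (WB@7)) EX@8 MEM@9 WB@10
I4 mul r3 <- r1,r2: IF@5 ID@8 stall=2 (RAW on I3.r2 (WB@10)) EX@11 MEM@12 WB@13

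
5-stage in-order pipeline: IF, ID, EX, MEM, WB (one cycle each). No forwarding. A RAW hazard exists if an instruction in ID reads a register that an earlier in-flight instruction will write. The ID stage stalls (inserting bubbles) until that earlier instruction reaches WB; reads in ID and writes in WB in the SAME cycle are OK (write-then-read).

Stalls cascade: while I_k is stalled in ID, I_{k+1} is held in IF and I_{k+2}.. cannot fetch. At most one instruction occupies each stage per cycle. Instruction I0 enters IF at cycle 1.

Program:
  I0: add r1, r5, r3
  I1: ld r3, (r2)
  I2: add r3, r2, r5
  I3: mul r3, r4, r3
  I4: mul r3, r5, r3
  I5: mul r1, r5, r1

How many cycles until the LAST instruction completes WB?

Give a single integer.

I0 add r1 <- r5,r3: IF@1 ID@2 stall=0 (-) EX@3 MEM@4 WB@5
I1 ld r3 <- r2: IF@2 ID@3 stall=0 (-) EX@4 MEM@5 WB@6
I2 add r3 <- r2,r5: IF@3 ID@4 stall=0 (-) EX@5 MEM@6 WB@7
I3 mul r3 <- r4,r3: IF@4 ID@5 stall=2 (RAW on I2.r3 (WB@7)) EX@8 MEM@9 WB@10
I4 mul r3 <- r5,r3: IF@5 ID@8 stall=2 (RAW on I3.r3 (WB@10)) EX@11 MEM@12 WB@13
I5 mul r1 <- r5,r1: IF@8 ID@11 stall=0 (-) EX@12 MEM@13 WB@14

Answer: 14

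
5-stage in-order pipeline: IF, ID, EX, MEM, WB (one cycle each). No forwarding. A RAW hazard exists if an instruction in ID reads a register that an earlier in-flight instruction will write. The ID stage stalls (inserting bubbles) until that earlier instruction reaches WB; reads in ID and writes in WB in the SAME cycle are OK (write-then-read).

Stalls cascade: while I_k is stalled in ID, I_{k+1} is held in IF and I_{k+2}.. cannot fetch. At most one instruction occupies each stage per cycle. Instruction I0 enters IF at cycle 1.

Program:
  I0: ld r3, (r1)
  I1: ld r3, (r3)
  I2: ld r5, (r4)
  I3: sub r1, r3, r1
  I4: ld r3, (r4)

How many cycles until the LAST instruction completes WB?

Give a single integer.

I0 ld r3 <- r1: IF@1 ID@2 stall=0 (-) EX@3 MEM@4 WB@5
I1 ld r3 <- r3: IF@2 ID@3 stall=2 (RAW on I0.r3 (WB@5)) EX@6 MEM@7 WB@8
I2 ld r5 <- r4: IF@3 ID@6 stall=0 (-) EX@7 MEM@8 WB@9
I3 sub r1 <- r3,r1: IF@6 ID@7 stall=1 (RAW on I1.r3 (WB@8)) EX@9 MEM@10 WB@11
I4 ld r3 <- r4: IF@7 ID@9 stall=0 (-) EX@10 MEM@11 WB@12

Answer: 12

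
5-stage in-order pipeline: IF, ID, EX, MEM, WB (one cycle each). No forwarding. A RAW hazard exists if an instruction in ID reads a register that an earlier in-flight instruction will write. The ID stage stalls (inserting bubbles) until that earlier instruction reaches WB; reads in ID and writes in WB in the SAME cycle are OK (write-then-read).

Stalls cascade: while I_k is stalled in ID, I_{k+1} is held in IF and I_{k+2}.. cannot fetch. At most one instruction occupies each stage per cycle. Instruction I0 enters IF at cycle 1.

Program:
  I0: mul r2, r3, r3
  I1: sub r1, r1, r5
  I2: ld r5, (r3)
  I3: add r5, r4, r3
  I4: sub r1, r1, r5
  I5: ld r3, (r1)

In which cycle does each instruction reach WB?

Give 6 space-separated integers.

Answer: 5 6 7 8 11 14

Derivation:
I0 mul r2 <- r3,r3: IF@1 ID@2 stall=0 (-) EX@3 MEM@4 WB@5
I1 sub r1 <- r1,r5: IF@2 ID@3 stall=0 (-) EX@4 MEM@5 WB@6
I2 ld r5 <- r3: IF@3 ID@4 stall=0 (-) EX@5 MEM@6 WB@7
I3 add r5 <- r4,r3: IF@4 ID@5 stall=0 (-) EX@6 MEM@7 WB@8
I4 sub r1 <- r1,r5: IF@5 ID@6 stall=2 (RAW on I3.r5 (WB@8)) EX@9 MEM@10 WB@11
I5 ld r3 <- r1: IF@6 ID@9 stall=2 (RAW on I4.r1 (WB@11)) EX@12 MEM@13 WB@14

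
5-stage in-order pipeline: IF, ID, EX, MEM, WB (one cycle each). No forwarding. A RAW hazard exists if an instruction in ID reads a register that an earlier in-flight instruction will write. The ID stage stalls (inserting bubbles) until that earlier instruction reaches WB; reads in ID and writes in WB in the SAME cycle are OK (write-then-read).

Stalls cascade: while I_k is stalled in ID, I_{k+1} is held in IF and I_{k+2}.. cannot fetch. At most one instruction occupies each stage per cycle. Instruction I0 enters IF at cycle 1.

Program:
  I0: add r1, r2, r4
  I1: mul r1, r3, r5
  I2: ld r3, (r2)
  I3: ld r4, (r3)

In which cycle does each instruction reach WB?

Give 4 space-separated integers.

Answer: 5 6 7 10

Derivation:
I0 add r1 <- r2,r4: IF@1 ID@2 stall=0 (-) EX@3 MEM@4 WB@5
I1 mul r1 <- r3,r5: IF@2 ID@3 stall=0 (-) EX@4 MEM@5 WB@6
I2 ld r3 <- r2: IF@3 ID@4 stall=0 (-) EX@5 MEM@6 WB@7
I3 ld r4 <- r3: IF@4 ID@5 stall=2 (RAW on I2.r3 (WB@7)) EX@8 MEM@9 WB@10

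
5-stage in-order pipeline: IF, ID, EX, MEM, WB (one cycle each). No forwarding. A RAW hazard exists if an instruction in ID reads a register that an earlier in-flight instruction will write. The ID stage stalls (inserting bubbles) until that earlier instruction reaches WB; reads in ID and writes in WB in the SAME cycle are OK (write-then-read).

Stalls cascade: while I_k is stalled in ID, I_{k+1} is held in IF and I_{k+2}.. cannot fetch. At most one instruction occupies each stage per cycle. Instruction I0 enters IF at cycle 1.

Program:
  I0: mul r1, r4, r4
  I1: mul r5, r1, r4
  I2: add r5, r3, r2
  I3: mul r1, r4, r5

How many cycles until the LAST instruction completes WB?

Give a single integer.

I0 mul r1 <- r4,r4: IF@1 ID@2 stall=0 (-) EX@3 MEM@4 WB@5
I1 mul r5 <- r1,r4: IF@2 ID@3 stall=2 (RAW on I0.r1 (WB@5)) EX@6 MEM@7 WB@8
I2 add r5 <- r3,r2: IF@3 ID@6 stall=0 (-) EX@7 MEM@8 WB@9
I3 mul r1 <- r4,r5: IF@6 ID@7 stall=2 (RAW on I2.r5 (WB@9)) EX@10 MEM@11 WB@12

Answer: 12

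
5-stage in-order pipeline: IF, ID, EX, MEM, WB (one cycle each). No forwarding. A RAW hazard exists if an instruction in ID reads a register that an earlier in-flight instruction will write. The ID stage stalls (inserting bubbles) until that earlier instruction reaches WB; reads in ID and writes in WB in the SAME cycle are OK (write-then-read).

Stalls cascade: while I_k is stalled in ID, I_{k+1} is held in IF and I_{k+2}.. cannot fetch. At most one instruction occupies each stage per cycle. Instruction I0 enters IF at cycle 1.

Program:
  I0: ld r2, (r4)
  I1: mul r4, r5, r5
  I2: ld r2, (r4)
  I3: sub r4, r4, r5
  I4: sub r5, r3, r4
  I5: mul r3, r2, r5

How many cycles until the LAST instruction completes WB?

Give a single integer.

Answer: 16

Derivation:
I0 ld r2 <- r4: IF@1 ID@2 stall=0 (-) EX@3 MEM@4 WB@5
I1 mul r4 <- r5,r5: IF@2 ID@3 stall=0 (-) EX@4 MEM@5 WB@6
I2 ld r2 <- r4: IF@3 ID@4 stall=2 (RAW on I1.r4 (WB@6)) EX@7 MEM@8 WB@9
I3 sub r4 <- r4,r5: IF@4 ID@7 stall=0 (-) EX@8 MEM@9 WB@10
I4 sub r5 <- r3,r4: IF@7 ID@8 stall=2 (RAW on I3.r4 (WB@10)) EX@11 MEM@12 WB@13
I5 mul r3 <- r2,r5: IF@8 ID@11 stall=2 (RAW on I4.r5 (WB@13)) EX@14 MEM@15 WB@16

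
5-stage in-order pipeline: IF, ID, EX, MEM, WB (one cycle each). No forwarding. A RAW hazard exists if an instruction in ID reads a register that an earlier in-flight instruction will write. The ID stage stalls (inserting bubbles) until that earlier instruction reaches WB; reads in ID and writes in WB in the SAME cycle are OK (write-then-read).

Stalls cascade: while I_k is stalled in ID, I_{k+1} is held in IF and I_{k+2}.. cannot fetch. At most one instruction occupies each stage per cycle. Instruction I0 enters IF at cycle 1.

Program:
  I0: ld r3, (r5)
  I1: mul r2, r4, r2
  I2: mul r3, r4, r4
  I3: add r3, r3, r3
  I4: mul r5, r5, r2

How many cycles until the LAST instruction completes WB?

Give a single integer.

Answer: 11

Derivation:
I0 ld r3 <- r5: IF@1 ID@2 stall=0 (-) EX@3 MEM@4 WB@5
I1 mul r2 <- r4,r2: IF@2 ID@3 stall=0 (-) EX@4 MEM@5 WB@6
I2 mul r3 <- r4,r4: IF@3 ID@4 stall=0 (-) EX@5 MEM@6 WB@7
I3 add r3 <- r3,r3: IF@4 ID@5 stall=2 (RAW on I2.r3 (WB@7)) EX@8 MEM@9 WB@10
I4 mul r5 <- r5,r2: IF@5 ID@8 stall=0 (-) EX@9 MEM@10 WB@11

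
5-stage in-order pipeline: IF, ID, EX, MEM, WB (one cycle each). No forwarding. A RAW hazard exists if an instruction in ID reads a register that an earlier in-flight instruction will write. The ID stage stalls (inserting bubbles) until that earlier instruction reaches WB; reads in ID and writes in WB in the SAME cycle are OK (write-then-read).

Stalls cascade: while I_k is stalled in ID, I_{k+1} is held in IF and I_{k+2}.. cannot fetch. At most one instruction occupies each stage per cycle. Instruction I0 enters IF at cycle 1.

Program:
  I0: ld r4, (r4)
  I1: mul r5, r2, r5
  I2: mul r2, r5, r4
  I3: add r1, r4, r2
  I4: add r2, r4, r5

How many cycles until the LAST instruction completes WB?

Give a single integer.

I0 ld r4 <- r4: IF@1 ID@2 stall=0 (-) EX@3 MEM@4 WB@5
I1 mul r5 <- r2,r5: IF@2 ID@3 stall=0 (-) EX@4 MEM@5 WB@6
I2 mul r2 <- r5,r4: IF@3 ID@4 stall=2 (RAW on I1.r5 (WB@6)) EX@7 MEM@8 WB@9
I3 add r1 <- r4,r2: IF@4 ID@7 stall=2 (RAW on I2.r2 (WB@9)) EX@10 MEM@11 WB@12
I4 add r2 <- r4,r5: IF@7 ID@10 stall=0 (-) EX@11 MEM@12 WB@13

Answer: 13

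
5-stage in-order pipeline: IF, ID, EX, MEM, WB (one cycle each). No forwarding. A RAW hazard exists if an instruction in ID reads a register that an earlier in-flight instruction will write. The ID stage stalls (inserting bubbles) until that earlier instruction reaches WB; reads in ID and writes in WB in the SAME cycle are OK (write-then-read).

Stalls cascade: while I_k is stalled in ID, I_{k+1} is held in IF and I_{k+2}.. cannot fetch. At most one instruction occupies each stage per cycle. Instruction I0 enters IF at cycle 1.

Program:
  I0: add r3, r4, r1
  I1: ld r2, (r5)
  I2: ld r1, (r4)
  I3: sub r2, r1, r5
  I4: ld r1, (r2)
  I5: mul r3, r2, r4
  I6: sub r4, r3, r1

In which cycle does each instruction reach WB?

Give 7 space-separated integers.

I0 add r3 <- r4,r1: IF@1 ID@2 stall=0 (-) EX@3 MEM@4 WB@5
I1 ld r2 <- r5: IF@2 ID@3 stall=0 (-) EX@4 MEM@5 WB@6
I2 ld r1 <- r4: IF@3 ID@4 stall=0 (-) EX@5 MEM@6 WB@7
I3 sub r2 <- r1,r5: IF@4 ID@5 stall=2 (RAW on I2.r1 (WB@7)) EX@8 MEM@9 WB@10
I4 ld r1 <- r2: IF@5 ID@8 stall=2 (RAW on I3.r2 (WB@10)) EX@11 MEM@12 WB@13
I5 mul r3 <- r2,r4: IF@8 ID@11 stall=0 (-) EX@12 MEM@13 WB@14
I6 sub r4 <- r3,r1: IF@11 ID@12 stall=2 (RAW on I5.r3 (WB@14)) EX@15 MEM@16 WB@17

Answer: 5 6 7 10 13 14 17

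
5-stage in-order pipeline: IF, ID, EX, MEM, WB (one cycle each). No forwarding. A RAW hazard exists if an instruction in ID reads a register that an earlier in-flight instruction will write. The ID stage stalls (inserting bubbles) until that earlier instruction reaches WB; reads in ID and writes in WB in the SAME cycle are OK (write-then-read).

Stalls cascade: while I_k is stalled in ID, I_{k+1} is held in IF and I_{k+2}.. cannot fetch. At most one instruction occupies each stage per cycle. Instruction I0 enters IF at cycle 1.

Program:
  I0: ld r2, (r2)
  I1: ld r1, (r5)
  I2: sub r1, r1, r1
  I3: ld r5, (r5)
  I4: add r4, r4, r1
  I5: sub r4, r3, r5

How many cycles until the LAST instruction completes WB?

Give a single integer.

Answer: 13

Derivation:
I0 ld r2 <- r2: IF@1 ID@2 stall=0 (-) EX@3 MEM@4 WB@5
I1 ld r1 <- r5: IF@2 ID@3 stall=0 (-) EX@4 MEM@5 WB@6
I2 sub r1 <- r1,r1: IF@3 ID@4 stall=2 (RAW on I1.r1 (WB@6)) EX@7 MEM@8 WB@9
I3 ld r5 <- r5: IF@4 ID@7 stall=0 (-) EX@8 MEM@9 WB@10
I4 add r4 <- r4,r1: IF@7 ID@8 stall=1 (RAW on I2.r1 (WB@9)) EX@10 MEM@11 WB@12
I5 sub r4 <- r3,r5: IF@8 ID@10 stall=0 (-) EX@11 MEM@12 WB@13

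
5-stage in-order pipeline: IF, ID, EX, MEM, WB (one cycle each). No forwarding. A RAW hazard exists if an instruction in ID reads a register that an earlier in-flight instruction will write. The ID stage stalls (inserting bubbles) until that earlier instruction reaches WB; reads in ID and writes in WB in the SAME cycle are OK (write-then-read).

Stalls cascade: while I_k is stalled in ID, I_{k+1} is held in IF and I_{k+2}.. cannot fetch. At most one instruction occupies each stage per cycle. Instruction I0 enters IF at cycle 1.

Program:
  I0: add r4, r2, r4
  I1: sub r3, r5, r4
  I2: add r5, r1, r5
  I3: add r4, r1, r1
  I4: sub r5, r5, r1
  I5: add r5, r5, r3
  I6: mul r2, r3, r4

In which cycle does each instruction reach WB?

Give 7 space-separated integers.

I0 add r4 <- r2,r4: IF@1 ID@2 stall=0 (-) EX@3 MEM@4 WB@5
I1 sub r3 <- r5,r4: IF@2 ID@3 stall=2 (RAW on I0.r4 (WB@5)) EX@6 MEM@7 WB@8
I2 add r5 <- r1,r5: IF@3 ID@6 stall=0 (-) EX@7 MEM@8 WB@9
I3 add r4 <- r1,r1: IF@6 ID@7 stall=0 (-) EX@8 MEM@9 WB@10
I4 sub r5 <- r5,r1: IF@7 ID@8 stall=1 (RAW on I2.r5 (WB@9)) EX@10 MEM@11 WB@12
I5 add r5 <- r5,r3: IF@8 ID@10 stall=2 (RAW on I4.r5 (WB@12)) EX@13 MEM@14 WB@15
I6 mul r2 <- r3,r4: IF@10 ID@13 stall=0 (-) EX@14 MEM@15 WB@16

Answer: 5 8 9 10 12 15 16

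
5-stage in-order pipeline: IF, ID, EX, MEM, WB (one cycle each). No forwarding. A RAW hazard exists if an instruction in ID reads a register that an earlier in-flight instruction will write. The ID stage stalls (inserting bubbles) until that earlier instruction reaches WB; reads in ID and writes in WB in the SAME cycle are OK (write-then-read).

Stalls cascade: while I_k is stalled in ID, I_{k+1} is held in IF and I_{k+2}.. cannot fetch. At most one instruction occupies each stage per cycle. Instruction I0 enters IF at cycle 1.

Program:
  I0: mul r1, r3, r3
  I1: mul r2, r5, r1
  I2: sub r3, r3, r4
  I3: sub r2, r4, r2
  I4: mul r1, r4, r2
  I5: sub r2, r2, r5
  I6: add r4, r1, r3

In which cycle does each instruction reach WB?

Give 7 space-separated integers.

Answer: 5 8 9 11 14 15 17

Derivation:
I0 mul r1 <- r3,r3: IF@1 ID@2 stall=0 (-) EX@3 MEM@4 WB@5
I1 mul r2 <- r5,r1: IF@2 ID@3 stall=2 (RAW on I0.r1 (WB@5)) EX@6 MEM@7 WB@8
I2 sub r3 <- r3,r4: IF@3 ID@6 stall=0 (-) EX@7 MEM@8 WB@9
I3 sub r2 <- r4,r2: IF@6 ID@7 stall=1 (RAW on I1.r2 (WB@8)) EX@9 MEM@10 WB@11
I4 mul r1 <- r4,r2: IF@7 ID@9 stall=2 (RAW on I3.r2 (WB@11)) EX@12 MEM@13 WB@14
I5 sub r2 <- r2,r5: IF@9 ID@12 stall=0 (-) EX@13 MEM@14 WB@15
I6 add r4 <- r1,r3: IF@12 ID@13 stall=1 (RAW on I4.r1 (WB@14)) EX@15 MEM@16 WB@17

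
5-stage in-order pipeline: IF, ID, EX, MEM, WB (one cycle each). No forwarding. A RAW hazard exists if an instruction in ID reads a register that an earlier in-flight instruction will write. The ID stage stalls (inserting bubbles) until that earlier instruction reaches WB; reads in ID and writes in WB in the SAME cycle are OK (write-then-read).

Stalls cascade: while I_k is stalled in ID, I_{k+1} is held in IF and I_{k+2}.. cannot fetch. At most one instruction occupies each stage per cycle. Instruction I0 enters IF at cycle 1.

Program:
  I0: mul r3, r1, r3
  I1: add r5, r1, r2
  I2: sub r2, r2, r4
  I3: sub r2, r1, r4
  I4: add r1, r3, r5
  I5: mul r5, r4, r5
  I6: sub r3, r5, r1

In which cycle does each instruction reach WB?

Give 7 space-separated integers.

Answer: 5 6 7 8 9 10 13

Derivation:
I0 mul r3 <- r1,r3: IF@1 ID@2 stall=0 (-) EX@3 MEM@4 WB@5
I1 add r5 <- r1,r2: IF@2 ID@3 stall=0 (-) EX@4 MEM@5 WB@6
I2 sub r2 <- r2,r4: IF@3 ID@4 stall=0 (-) EX@5 MEM@6 WB@7
I3 sub r2 <- r1,r4: IF@4 ID@5 stall=0 (-) EX@6 MEM@7 WB@8
I4 add r1 <- r3,r5: IF@5 ID@6 stall=0 (-) EX@7 MEM@8 WB@9
I5 mul r5 <- r4,r5: IF@6 ID@7 stall=0 (-) EX@8 MEM@9 WB@10
I6 sub r3 <- r5,r1: IF@7 ID@8 stall=2 (RAW on I5.r5 (WB@10)) EX@11 MEM@12 WB@13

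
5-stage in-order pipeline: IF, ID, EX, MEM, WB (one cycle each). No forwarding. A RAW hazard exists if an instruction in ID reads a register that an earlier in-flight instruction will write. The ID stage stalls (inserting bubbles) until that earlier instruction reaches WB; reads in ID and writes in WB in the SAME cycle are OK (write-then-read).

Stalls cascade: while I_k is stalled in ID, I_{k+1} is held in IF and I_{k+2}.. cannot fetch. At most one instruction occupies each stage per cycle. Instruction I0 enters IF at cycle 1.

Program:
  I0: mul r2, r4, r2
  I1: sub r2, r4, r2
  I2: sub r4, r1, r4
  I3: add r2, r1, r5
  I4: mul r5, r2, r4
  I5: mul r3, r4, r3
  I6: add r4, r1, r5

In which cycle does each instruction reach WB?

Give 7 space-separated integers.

I0 mul r2 <- r4,r2: IF@1 ID@2 stall=0 (-) EX@3 MEM@4 WB@5
I1 sub r2 <- r4,r2: IF@2 ID@3 stall=2 (RAW on I0.r2 (WB@5)) EX@6 MEM@7 WB@8
I2 sub r4 <- r1,r4: IF@3 ID@6 stall=0 (-) EX@7 MEM@8 WB@9
I3 add r2 <- r1,r5: IF@6 ID@7 stall=0 (-) EX@8 MEM@9 WB@10
I4 mul r5 <- r2,r4: IF@7 ID@8 stall=2 (RAW on I3.r2 (WB@10)) EX@11 MEM@12 WB@13
I5 mul r3 <- r4,r3: IF@8 ID@11 stall=0 (-) EX@12 MEM@13 WB@14
I6 add r4 <- r1,r5: IF@11 ID@12 stall=1 (RAW on I4.r5 (WB@13)) EX@14 MEM@15 WB@16

Answer: 5 8 9 10 13 14 16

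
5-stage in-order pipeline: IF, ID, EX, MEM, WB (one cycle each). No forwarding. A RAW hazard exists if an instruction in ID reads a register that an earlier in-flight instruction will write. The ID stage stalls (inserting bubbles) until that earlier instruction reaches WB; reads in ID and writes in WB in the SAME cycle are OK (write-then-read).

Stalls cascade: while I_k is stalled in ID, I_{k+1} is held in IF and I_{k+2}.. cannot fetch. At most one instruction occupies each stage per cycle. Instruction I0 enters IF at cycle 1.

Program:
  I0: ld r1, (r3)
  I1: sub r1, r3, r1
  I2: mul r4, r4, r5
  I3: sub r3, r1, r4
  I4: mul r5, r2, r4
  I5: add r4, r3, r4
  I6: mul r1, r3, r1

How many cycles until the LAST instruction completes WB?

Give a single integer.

I0 ld r1 <- r3: IF@1 ID@2 stall=0 (-) EX@3 MEM@4 WB@5
I1 sub r1 <- r3,r1: IF@2 ID@3 stall=2 (RAW on I0.r1 (WB@5)) EX@6 MEM@7 WB@8
I2 mul r4 <- r4,r5: IF@3 ID@6 stall=0 (-) EX@7 MEM@8 WB@9
I3 sub r3 <- r1,r4: IF@6 ID@7 stall=2 (RAW on I2.r4 (WB@9)) EX@10 MEM@11 WB@12
I4 mul r5 <- r2,r4: IF@7 ID@10 stall=0 (-) EX@11 MEM@12 WB@13
I5 add r4 <- r3,r4: IF@10 ID@11 stall=1 (RAW on I3.r3 (WB@12)) EX@13 MEM@14 WB@15
I6 mul r1 <- r3,r1: IF@11 ID@13 stall=0 (-) EX@14 MEM@15 WB@16

Answer: 16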